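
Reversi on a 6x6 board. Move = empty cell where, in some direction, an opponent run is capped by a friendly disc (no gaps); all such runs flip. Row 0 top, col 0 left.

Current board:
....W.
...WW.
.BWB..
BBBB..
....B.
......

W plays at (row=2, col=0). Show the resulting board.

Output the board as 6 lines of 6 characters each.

Answer: ....W.
...WW.
WWWB..
BBBB..
....B.
......

Derivation:
Place W at (2,0); scan 8 dirs for brackets.
Dir NW: edge -> no flip
Dir N: first cell '.' (not opp) -> no flip
Dir NE: first cell '.' (not opp) -> no flip
Dir W: edge -> no flip
Dir E: opp run (2,1) capped by W -> flip
Dir SW: edge -> no flip
Dir S: opp run (3,0), next='.' -> no flip
Dir SE: opp run (3,1), next='.' -> no flip
All flips: (2,1)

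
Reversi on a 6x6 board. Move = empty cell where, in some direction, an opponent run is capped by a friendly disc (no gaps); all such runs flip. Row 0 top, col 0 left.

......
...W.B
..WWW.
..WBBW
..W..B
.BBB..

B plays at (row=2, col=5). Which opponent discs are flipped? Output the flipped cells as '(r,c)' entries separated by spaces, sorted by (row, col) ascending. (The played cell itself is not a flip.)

Dir NW: first cell '.' (not opp) -> no flip
Dir N: first cell 'B' (not opp) -> no flip
Dir NE: edge -> no flip
Dir W: opp run (2,4) (2,3) (2,2), next='.' -> no flip
Dir E: edge -> no flip
Dir SW: first cell 'B' (not opp) -> no flip
Dir S: opp run (3,5) capped by B -> flip
Dir SE: edge -> no flip

Answer: (3,5)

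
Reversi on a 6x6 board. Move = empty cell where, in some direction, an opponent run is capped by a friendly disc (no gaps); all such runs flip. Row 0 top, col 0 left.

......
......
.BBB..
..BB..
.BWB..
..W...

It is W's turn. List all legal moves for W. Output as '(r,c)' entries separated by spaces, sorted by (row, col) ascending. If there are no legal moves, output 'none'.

(1,0): no bracket -> illegal
(1,1): no bracket -> illegal
(1,2): flips 2 -> legal
(1,3): no bracket -> illegal
(1,4): no bracket -> illegal
(2,0): no bracket -> illegal
(2,4): flips 1 -> legal
(3,0): flips 1 -> legal
(3,1): no bracket -> illegal
(3,4): flips 1 -> legal
(4,0): flips 1 -> legal
(4,4): flips 1 -> legal
(5,0): no bracket -> illegal
(5,1): no bracket -> illegal
(5,3): no bracket -> illegal
(5,4): no bracket -> illegal

Answer: (1,2) (2,4) (3,0) (3,4) (4,0) (4,4)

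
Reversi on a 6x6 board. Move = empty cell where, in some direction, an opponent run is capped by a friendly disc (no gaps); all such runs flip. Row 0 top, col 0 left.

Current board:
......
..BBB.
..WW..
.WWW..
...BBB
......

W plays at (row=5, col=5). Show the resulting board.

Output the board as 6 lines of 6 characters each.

Place W at (5,5); scan 8 dirs for brackets.
Dir NW: opp run (4,4) capped by W -> flip
Dir N: opp run (4,5), next='.' -> no flip
Dir NE: edge -> no flip
Dir W: first cell '.' (not opp) -> no flip
Dir E: edge -> no flip
Dir SW: edge -> no flip
Dir S: edge -> no flip
Dir SE: edge -> no flip
All flips: (4,4)

Answer: ......
..BBB.
..WW..
.WWW..
...BWB
.....W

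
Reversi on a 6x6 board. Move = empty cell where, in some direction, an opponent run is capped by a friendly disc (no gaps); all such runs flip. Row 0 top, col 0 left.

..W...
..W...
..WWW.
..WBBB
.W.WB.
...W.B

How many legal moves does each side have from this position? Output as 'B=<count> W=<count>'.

Answer: B=8 W=4

Derivation:
-- B to move --
(0,1): flips 2 -> legal
(0,3): no bracket -> illegal
(1,1): flips 1 -> legal
(1,3): flips 2 -> legal
(1,4): flips 1 -> legal
(1,5): flips 1 -> legal
(2,1): no bracket -> illegal
(2,5): no bracket -> illegal
(3,0): no bracket -> illegal
(3,1): flips 1 -> legal
(4,0): no bracket -> illegal
(4,2): flips 1 -> legal
(5,0): no bracket -> illegal
(5,1): no bracket -> illegal
(5,2): flips 1 -> legal
(5,4): no bracket -> illegal
B mobility = 8
-- W to move --
(2,5): flips 1 -> legal
(4,2): flips 1 -> legal
(4,5): flips 2 -> legal
(5,4): flips 2 -> legal
W mobility = 4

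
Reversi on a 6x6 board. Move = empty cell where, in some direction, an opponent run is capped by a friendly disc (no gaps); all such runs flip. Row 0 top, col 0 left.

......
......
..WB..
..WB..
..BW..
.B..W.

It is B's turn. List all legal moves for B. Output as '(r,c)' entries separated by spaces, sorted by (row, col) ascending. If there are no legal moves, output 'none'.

Answer: (1,1) (1,2) (2,1) (3,1) (4,1) (4,4) (5,3)

Derivation:
(1,1): flips 1 -> legal
(1,2): flips 2 -> legal
(1,3): no bracket -> illegal
(2,1): flips 1 -> legal
(3,1): flips 1 -> legal
(3,4): no bracket -> illegal
(4,1): flips 1 -> legal
(4,4): flips 1 -> legal
(4,5): no bracket -> illegal
(5,2): no bracket -> illegal
(5,3): flips 1 -> legal
(5,5): no bracket -> illegal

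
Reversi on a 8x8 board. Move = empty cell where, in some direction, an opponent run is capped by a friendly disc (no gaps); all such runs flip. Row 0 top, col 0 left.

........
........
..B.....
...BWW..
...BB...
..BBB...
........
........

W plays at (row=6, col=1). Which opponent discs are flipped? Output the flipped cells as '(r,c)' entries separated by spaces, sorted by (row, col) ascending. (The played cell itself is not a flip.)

Answer: (4,3) (5,2)

Derivation:
Dir NW: first cell '.' (not opp) -> no flip
Dir N: first cell '.' (not opp) -> no flip
Dir NE: opp run (5,2) (4,3) capped by W -> flip
Dir W: first cell '.' (not opp) -> no flip
Dir E: first cell '.' (not opp) -> no flip
Dir SW: first cell '.' (not opp) -> no flip
Dir S: first cell '.' (not opp) -> no flip
Dir SE: first cell '.' (not opp) -> no flip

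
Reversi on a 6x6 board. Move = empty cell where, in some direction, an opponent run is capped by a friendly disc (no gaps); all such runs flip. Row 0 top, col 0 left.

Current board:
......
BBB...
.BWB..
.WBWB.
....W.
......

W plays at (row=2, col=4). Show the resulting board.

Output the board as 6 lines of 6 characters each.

Answer: ......
BBB...
.BWWW.
.WBWW.
....W.
......

Derivation:
Place W at (2,4); scan 8 dirs for brackets.
Dir NW: first cell '.' (not opp) -> no flip
Dir N: first cell '.' (not opp) -> no flip
Dir NE: first cell '.' (not opp) -> no flip
Dir W: opp run (2,3) capped by W -> flip
Dir E: first cell '.' (not opp) -> no flip
Dir SW: first cell 'W' (not opp) -> no flip
Dir S: opp run (3,4) capped by W -> flip
Dir SE: first cell '.' (not opp) -> no flip
All flips: (2,3) (3,4)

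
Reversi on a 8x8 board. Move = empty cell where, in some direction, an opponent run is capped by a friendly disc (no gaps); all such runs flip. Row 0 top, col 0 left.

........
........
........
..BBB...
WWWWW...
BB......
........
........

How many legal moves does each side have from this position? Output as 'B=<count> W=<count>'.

Answer: B=6 W=8

Derivation:
-- B to move --
(3,0): flips 1 -> legal
(3,1): flips 1 -> legal
(3,5): no bracket -> illegal
(4,5): no bracket -> illegal
(5,2): flips 2 -> legal
(5,3): flips 1 -> legal
(5,4): flips 2 -> legal
(5,5): flips 1 -> legal
B mobility = 6
-- W to move --
(2,1): flips 1 -> legal
(2,2): flips 2 -> legal
(2,3): flips 2 -> legal
(2,4): flips 2 -> legal
(2,5): flips 1 -> legal
(3,1): no bracket -> illegal
(3,5): no bracket -> illegal
(4,5): no bracket -> illegal
(5,2): no bracket -> illegal
(6,0): flips 2 -> legal
(6,1): flips 1 -> legal
(6,2): flips 1 -> legal
W mobility = 8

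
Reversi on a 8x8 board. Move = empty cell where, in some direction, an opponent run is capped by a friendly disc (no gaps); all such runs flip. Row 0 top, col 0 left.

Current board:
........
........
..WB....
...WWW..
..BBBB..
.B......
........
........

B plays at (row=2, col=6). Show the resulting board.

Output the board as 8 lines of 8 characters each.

Answer: ........
........
..WB..B.
...WWB..
..BBBB..
.B......
........
........

Derivation:
Place B at (2,6); scan 8 dirs for brackets.
Dir NW: first cell '.' (not opp) -> no flip
Dir N: first cell '.' (not opp) -> no flip
Dir NE: first cell '.' (not opp) -> no flip
Dir W: first cell '.' (not opp) -> no flip
Dir E: first cell '.' (not opp) -> no flip
Dir SW: opp run (3,5) capped by B -> flip
Dir S: first cell '.' (not opp) -> no flip
Dir SE: first cell '.' (not opp) -> no flip
All flips: (3,5)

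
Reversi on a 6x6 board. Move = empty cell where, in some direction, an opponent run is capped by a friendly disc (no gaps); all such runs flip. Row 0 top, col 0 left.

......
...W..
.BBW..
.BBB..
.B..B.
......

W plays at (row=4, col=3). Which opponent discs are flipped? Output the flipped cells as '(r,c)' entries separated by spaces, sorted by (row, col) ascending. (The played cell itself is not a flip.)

Dir NW: opp run (3,2) (2,1), next='.' -> no flip
Dir N: opp run (3,3) capped by W -> flip
Dir NE: first cell '.' (not opp) -> no flip
Dir W: first cell '.' (not opp) -> no flip
Dir E: opp run (4,4), next='.' -> no flip
Dir SW: first cell '.' (not opp) -> no flip
Dir S: first cell '.' (not opp) -> no flip
Dir SE: first cell '.' (not opp) -> no flip

Answer: (3,3)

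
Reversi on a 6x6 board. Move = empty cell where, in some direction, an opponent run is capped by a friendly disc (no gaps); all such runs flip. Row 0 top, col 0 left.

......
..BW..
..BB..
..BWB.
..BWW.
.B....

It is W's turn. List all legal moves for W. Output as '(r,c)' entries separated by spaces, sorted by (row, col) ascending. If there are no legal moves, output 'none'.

(0,1): no bracket -> illegal
(0,2): no bracket -> illegal
(0,3): no bracket -> illegal
(1,1): flips 2 -> legal
(1,4): no bracket -> illegal
(2,1): flips 1 -> legal
(2,4): flips 1 -> legal
(2,5): flips 1 -> legal
(3,1): flips 2 -> legal
(3,5): flips 1 -> legal
(4,0): no bracket -> illegal
(4,1): flips 1 -> legal
(4,5): no bracket -> illegal
(5,0): no bracket -> illegal
(5,2): no bracket -> illegal
(5,3): no bracket -> illegal

Answer: (1,1) (2,1) (2,4) (2,5) (3,1) (3,5) (4,1)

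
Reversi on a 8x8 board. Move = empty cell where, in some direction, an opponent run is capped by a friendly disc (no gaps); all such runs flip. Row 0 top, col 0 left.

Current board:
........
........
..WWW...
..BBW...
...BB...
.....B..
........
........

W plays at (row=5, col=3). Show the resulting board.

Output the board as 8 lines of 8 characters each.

Place W at (5,3); scan 8 dirs for brackets.
Dir NW: first cell '.' (not opp) -> no flip
Dir N: opp run (4,3) (3,3) capped by W -> flip
Dir NE: opp run (4,4), next='.' -> no flip
Dir W: first cell '.' (not opp) -> no flip
Dir E: first cell '.' (not opp) -> no flip
Dir SW: first cell '.' (not opp) -> no flip
Dir S: first cell '.' (not opp) -> no flip
Dir SE: first cell '.' (not opp) -> no flip
All flips: (3,3) (4,3)

Answer: ........
........
..WWW...
..BWW...
...WB...
...W.B..
........
........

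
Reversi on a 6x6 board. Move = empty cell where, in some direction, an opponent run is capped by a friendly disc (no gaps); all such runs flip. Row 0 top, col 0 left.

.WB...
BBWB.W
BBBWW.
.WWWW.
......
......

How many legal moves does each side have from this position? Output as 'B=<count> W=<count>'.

-- B to move --
(0,0): flips 1 -> legal
(0,3): flips 1 -> legal
(0,4): no bracket -> illegal
(0,5): no bracket -> illegal
(1,4): no bracket -> illegal
(2,5): flips 2 -> legal
(3,0): no bracket -> illegal
(3,5): flips 1 -> legal
(4,0): flips 1 -> legal
(4,1): flips 1 -> legal
(4,2): flips 2 -> legal
(4,3): flips 3 -> legal
(4,4): flips 1 -> legal
(4,5): no bracket -> illegal
B mobility = 9
-- W to move --
(0,0): flips 2 -> legal
(0,3): flips 2 -> legal
(0,4): flips 2 -> legal
(1,4): flips 1 -> legal
(3,0): flips 1 -> legal
W mobility = 5

Answer: B=9 W=5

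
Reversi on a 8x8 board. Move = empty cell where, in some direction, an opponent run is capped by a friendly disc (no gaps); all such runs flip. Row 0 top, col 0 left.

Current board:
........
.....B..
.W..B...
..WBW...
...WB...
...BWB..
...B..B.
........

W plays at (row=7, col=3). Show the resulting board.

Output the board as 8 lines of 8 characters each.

Answer: ........
.....B..
.W..B...
..WBW...
...WB...
...WWB..
...W..B.
...W....

Derivation:
Place W at (7,3); scan 8 dirs for brackets.
Dir NW: first cell '.' (not opp) -> no flip
Dir N: opp run (6,3) (5,3) capped by W -> flip
Dir NE: first cell '.' (not opp) -> no flip
Dir W: first cell '.' (not opp) -> no flip
Dir E: first cell '.' (not opp) -> no flip
Dir SW: edge -> no flip
Dir S: edge -> no flip
Dir SE: edge -> no flip
All flips: (5,3) (6,3)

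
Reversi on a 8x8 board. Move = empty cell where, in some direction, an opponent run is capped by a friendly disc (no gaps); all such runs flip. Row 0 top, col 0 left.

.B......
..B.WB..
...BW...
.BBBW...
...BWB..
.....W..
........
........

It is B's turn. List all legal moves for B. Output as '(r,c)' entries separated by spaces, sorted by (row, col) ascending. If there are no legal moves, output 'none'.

(0,3): no bracket -> illegal
(0,4): no bracket -> illegal
(0,5): flips 1 -> legal
(1,3): flips 1 -> legal
(2,5): flips 2 -> legal
(3,5): flips 1 -> legal
(4,6): no bracket -> illegal
(5,3): no bracket -> illegal
(5,4): no bracket -> illegal
(5,6): no bracket -> illegal
(6,4): no bracket -> illegal
(6,5): flips 1 -> legal
(6,6): flips 2 -> legal

Answer: (0,5) (1,3) (2,5) (3,5) (6,5) (6,6)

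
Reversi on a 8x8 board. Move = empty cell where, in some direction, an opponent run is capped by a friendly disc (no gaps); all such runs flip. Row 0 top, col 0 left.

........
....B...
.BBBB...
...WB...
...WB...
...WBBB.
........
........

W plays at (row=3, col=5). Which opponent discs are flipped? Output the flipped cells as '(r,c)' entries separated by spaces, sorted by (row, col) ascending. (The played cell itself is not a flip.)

Dir NW: opp run (2,4), next='.' -> no flip
Dir N: first cell '.' (not opp) -> no flip
Dir NE: first cell '.' (not opp) -> no flip
Dir W: opp run (3,4) capped by W -> flip
Dir E: first cell '.' (not opp) -> no flip
Dir SW: opp run (4,4) capped by W -> flip
Dir S: first cell '.' (not opp) -> no flip
Dir SE: first cell '.' (not opp) -> no flip

Answer: (3,4) (4,4)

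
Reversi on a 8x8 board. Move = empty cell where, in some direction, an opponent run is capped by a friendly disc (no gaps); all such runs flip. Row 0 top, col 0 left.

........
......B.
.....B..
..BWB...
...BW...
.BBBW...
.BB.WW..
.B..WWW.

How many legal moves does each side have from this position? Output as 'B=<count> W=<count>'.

-- B to move --
(2,2): no bracket -> illegal
(2,3): flips 1 -> legal
(2,4): no bracket -> illegal
(3,5): flips 1 -> legal
(4,2): no bracket -> illegal
(4,5): flips 1 -> legal
(5,5): flips 1 -> legal
(5,6): no bracket -> illegal
(6,3): no bracket -> illegal
(6,6): no bracket -> illegal
(6,7): no bracket -> illegal
(7,3): no bracket -> illegal
(7,7): no bracket -> illegal
B mobility = 4
-- W to move --
(0,5): no bracket -> illegal
(0,6): no bracket -> illegal
(0,7): no bracket -> illegal
(1,4): no bracket -> illegal
(1,5): no bracket -> illegal
(1,7): no bracket -> illegal
(2,1): flips 2 -> legal
(2,2): no bracket -> illegal
(2,3): no bracket -> illegal
(2,4): flips 1 -> legal
(2,6): no bracket -> illegal
(2,7): no bracket -> illegal
(3,1): flips 1 -> legal
(3,5): flips 1 -> legal
(3,6): no bracket -> illegal
(4,0): no bracket -> illegal
(4,1): no bracket -> illegal
(4,2): flips 2 -> legal
(4,5): no bracket -> illegal
(5,0): flips 3 -> legal
(6,0): no bracket -> illegal
(6,3): flips 2 -> legal
(7,0): no bracket -> illegal
(7,2): no bracket -> illegal
(7,3): no bracket -> illegal
W mobility = 7

Answer: B=4 W=7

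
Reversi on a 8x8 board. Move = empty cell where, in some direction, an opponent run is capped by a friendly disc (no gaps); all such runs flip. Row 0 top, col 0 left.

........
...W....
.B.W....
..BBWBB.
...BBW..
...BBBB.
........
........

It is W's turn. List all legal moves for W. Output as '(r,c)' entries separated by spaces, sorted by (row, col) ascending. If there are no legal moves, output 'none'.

(1,0): no bracket -> illegal
(1,1): no bracket -> illegal
(1,2): no bracket -> illegal
(2,0): no bracket -> illegal
(2,2): no bracket -> illegal
(2,4): no bracket -> illegal
(2,5): flips 1 -> legal
(2,6): no bracket -> illegal
(2,7): flips 1 -> legal
(3,0): no bracket -> illegal
(3,1): flips 2 -> legal
(3,7): flips 2 -> legal
(4,1): flips 1 -> legal
(4,2): flips 2 -> legal
(4,6): no bracket -> illegal
(4,7): no bracket -> illegal
(5,2): flips 1 -> legal
(5,7): no bracket -> illegal
(6,2): no bracket -> illegal
(6,3): flips 4 -> legal
(6,4): flips 2 -> legal
(6,5): flips 1 -> legal
(6,6): no bracket -> illegal
(6,7): flips 1 -> legal

Answer: (2,5) (2,7) (3,1) (3,7) (4,1) (4,2) (5,2) (6,3) (6,4) (6,5) (6,7)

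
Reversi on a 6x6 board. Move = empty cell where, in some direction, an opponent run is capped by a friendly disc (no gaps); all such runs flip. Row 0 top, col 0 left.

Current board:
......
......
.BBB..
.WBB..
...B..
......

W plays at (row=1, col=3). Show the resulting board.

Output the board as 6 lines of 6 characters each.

Place W at (1,3); scan 8 dirs for brackets.
Dir NW: first cell '.' (not opp) -> no flip
Dir N: first cell '.' (not opp) -> no flip
Dir NE: first cell '.' (not opp) -> no flip
Dir W: first cell '.' (not opp) -> no flip
Dir E: first cell '.' (not opp) -> no flip
Dir SW: opp run (2,2) capped by W -> flip
Dir S: opp run (2,3) (3,3) (4,3), next='.' -> no flip
Dir SE: first cell '.' (not opp) -> no flip
All flips: (2,2)

Answer: ......
...W..
.BWB..
.WBB..
...B..
......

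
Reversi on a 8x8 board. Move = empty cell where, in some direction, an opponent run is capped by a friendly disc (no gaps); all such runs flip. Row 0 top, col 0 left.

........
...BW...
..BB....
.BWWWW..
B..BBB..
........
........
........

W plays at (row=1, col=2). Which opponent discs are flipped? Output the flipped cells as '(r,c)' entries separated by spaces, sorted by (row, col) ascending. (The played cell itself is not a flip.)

Answer: (1,3) (2,2) (2,3)

Derivation:
Dir NW: first cell '.' (not opp) -> no flip
Dir N: first cell '.' (not opp) -> no flip
Dir NE: first cell '.' (not opp) -> no flip
Dir W: first cell '.' (not opp) -> no flip
Dir E: opp run (1,3) capped by W -> flip
Dir SW: first cell '.' (not opp) -> no flip
Dir S: opp run (2,2) capped by W -> flip
Dir SE: opp run (2,3) capped by W -> flip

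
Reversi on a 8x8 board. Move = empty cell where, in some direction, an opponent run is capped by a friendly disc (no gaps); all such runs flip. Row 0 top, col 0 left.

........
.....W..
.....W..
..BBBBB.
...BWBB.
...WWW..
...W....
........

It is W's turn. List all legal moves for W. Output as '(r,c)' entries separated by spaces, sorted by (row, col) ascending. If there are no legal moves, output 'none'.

Answer: (2,1) (2,2) (2,3) (2,4) (2,6) (2,7) (3,7) (4,2) (4,7) (5,2)

Derivation:
(2,1): flips 2 -> legal
(2,2): flips 1 -> legal
(2,3): flips 2 -> legal
(2,4): flips 1 -> legal
(2,6): flips 1 -> legal
(2,7): flips 2 -> legal
(3,1): no bracket -> illegal
(3,7): flips 1 -> legal
(4,1): no bracket -> illegal
(4,2): flips 1 -> legal
(4,7): flips 3 -> legal
(5,2): flips 2 -> legal
(5,6): no bracket -> illegal
(5,7): no bracket -> illegal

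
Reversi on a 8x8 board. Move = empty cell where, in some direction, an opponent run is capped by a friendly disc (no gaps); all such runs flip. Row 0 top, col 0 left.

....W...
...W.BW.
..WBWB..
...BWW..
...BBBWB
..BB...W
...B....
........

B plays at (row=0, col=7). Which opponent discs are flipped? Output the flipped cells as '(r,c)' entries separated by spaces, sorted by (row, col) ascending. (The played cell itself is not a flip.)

Answer: (1,6)

Derivation:
Dir NW: edge -> no flip
Dir N: edge -> no flip
Dir NE: edge -> no flip
Dir W: first cell '.' (not opp) -> no flip
Dir E: edge -> no flip
Dir SW: opp run (1,6) capped by B -> flip
Dir S: first cell '.' (not opp) -> no flip
Dir SE: edge -> no flip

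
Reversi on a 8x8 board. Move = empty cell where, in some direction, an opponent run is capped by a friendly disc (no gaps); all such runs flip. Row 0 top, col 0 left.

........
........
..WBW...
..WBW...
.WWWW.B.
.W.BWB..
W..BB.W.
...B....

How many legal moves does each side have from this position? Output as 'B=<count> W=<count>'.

-- B to move --
(1,1): flips 1 -> legal
(1,2): no bracket -> illegal
(1,3): no bracket -> illegal
(1,4): flips 4 -> legal
(1,5): flips 1 -> legal
(2,1): flips 1 -> legal
(2,5): flips 1 -> legal
(3,0): no bracket -> illegal
(3,1): flips 2 -> legal
(3,5): flips 2 -> legal
(4,0): no bracket -> illegal
(4,5): flips 2 -> legal
(5,0): flips 2 -> legal
(5,2): no bracket -> illegal
(5,6): no bracket -> illegal
(5,7): no bracket -> illegal
(6,1): no bracket -> illegal
(6,2): no bracket -> illegal
(6,5): no bracket -> illegal
(6,7): no bracket -> illegal
(7,0): no bracket -> illegal
(7,1): no bracket -> illegal
(7,5): no bracket -> illegal
(7,6): no bracket -> illegal
(7,7): flips 1 -> legal
B mobility = 10
-- W to move --
(1,2): flips 1 -> legal
(1,3): flips 2 -> legal
(1,4): flips 1 -> legal
(3,5): no bracket -> illegal
(3,6): no bracket -> illegal
(3,7): no bracket -> illegal
(4,5): no bracket -> illegal
(4,7): no bracket -> illegal
(5,2): flips 1 -> legal
(5,6): flips 1 -> legal
(5,7): no bracket -> illegal
(6,2): flips 1 -> legal
(6,5): no bracket -> illegal
(7,2): flips 1 -> legal
(7,4): flips 1 -> legal
(7,5): flips 2 -> legal
W mobility = 9

Answer: B=10 W=9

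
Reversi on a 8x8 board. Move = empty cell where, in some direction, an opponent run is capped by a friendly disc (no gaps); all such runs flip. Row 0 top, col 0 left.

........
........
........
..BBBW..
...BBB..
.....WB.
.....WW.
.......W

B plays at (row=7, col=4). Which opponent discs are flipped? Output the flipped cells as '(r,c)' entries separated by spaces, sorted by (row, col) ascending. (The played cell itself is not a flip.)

Answer: (6,5)

Derivation:
Dir NW: first cell '.' (not opp) -> no flip
Dir N: first cell '.' (not opp) -> no flip
Dir NE: opp run (6,5) capped by B -> flip
Dir W: first cell '.' (not opp) -> no flip
Dir E: first cell '.' (not opp) -> no flip
Dir SW: edge -> no flip
Dir S: edge -> no flip
Dir SE: edge -> no flip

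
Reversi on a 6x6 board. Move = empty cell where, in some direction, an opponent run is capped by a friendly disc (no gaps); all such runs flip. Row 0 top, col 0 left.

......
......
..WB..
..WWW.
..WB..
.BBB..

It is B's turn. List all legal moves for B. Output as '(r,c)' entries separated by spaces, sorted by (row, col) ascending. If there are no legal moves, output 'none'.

Answer: (1,2) (2,1) (2,4) (2,5) (3,1) (4,1) (4,5)

Derivation:
(1,1): no bracket -> illegal
(1,2): flips 3 -> legal
(1,3): no bracket -> illegal
(2,1): flips 2 -> legal
(2,4): flips 2 -> legal
(2,5): flips 1 -> legal
(3,1): flips 1 -> legal
(3,5): no bracket -> illegal
(4,1): flips 2 -> legal
(4,4): no bracket -> illegal
(4,5): flips 1 -> legal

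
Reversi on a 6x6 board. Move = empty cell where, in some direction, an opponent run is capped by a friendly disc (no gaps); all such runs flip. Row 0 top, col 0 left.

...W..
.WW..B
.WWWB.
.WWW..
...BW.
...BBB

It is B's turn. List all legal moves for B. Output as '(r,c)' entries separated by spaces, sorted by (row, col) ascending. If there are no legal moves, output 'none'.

(0,0): flips 4 -> legal
(0,1): no bracket -> illegal
(0,2): no bracket -> illegal
(0,4): no bracket -> illegal
(1,0): flips 2 -> legal
(1,3): flips 2 -> legal
(1,4): no bracket -> illegal
(2,0): flips 3 -> legal
(3,0): no bracket -> illegal
(3,4): flips 1 -> legal
(3,5): flips 1 -> legal
(4,0): no bracket -> illegal
(4,1): no bracket -> illegal
(4,2): flips 1 -> legal
(4,5): flips 1 -> legal

Answer: (0,0) (1,0) (1,3) (2,0) (3,4) (3,5) (4,2) (4,5)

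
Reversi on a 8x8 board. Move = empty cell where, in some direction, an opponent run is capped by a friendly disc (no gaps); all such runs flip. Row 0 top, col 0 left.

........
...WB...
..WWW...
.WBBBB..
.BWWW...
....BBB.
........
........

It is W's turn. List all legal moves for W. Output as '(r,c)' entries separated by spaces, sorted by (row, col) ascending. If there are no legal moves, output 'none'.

Answer: (0,4) (0,5) (1,5) (2,1) (2,5) (2,6) (3,6) (4,0) (4,5) (4,6) (5,0) (5,1) (6,4) (6,5) (6,6)

Derivation:
(0,3): no bracket -> illegal
(0,4): flips 1 -> legal
(0,5): flips 1 -> legal
(1,5): flips 1 -> legal
(2,1): flips 1 -> legal
(2,5): flips 1 -> legal
(2,6): flips 1 -> legal
(3,0): no bracket -> illegal
(3,6): flips 4 -> legal
(4,0): flips 1 -> legal
(4,5): flips 1 -> legal
(4,6): flips 1 -> legal
(4,7): no bracket -> illegal
(5,0): flips 2 -> legal
(5,1): flips 1 -> legal
(5,2): no bracket -> illegal
(5,3): no bracket -> illegal
(5,7): no bracket -> illegal
(6,3): no bracket -> illegal
(6,4): flips 1 -> legal
(6,5): flips 1 -> legal
(6,6): flips 1 -> legal
(6,7): no bracket -> illegal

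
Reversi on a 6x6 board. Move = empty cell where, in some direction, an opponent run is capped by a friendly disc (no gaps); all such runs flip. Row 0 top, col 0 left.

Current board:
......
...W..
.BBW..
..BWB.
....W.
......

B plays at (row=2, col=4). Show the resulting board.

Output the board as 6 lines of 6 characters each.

Answer: ......
...W..
.BBBB.
..BWB.
....W.
......

Derivation:
Place B at (2,4); scan 8 dirs for brackets.
Dir NW: opp run (1,3), next='.' -> no flip
Dir N: first cell '.' (not opp) -> no flip
Dir NE: first cell '.' (not opp) -> no flip
Dir W: opp run (2,3) capped by B -> flip
Dir E: first cell '.' (not opp) -> no flip
Dir SW: opp run (3,3), next='.' -> no flip
Dir S: first cell 'B' (not opp) -> no flip
Dir SE: first cell '.' (not opp) -> no flip
All flips: (2,3)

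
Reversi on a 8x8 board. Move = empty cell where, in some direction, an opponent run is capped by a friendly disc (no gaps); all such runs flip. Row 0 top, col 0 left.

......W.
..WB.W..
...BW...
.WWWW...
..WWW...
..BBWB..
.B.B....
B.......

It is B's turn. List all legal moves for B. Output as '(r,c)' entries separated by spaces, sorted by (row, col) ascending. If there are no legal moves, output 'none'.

Answer: (0,1) (1,1) (2,0) (2,2) (2,5) (3,5) (4,1) (4,5)

Derivation:
(0,1): flips 1 -> legal
(0,2): no bracket -> illegal
(0,3): no bracket -> illegal
(0,4): no bracket -> illegal
(0,5): no bracket -> illegal
(0,7): no bracket -> illegal
(1,1): flips 1 -> legal
(1,4): no bracket -> illegal
(1,6): no bracket -> illegal
(1,7): no bracket -> illegal
(2,0): flips 2 -> legal
(2,1): no bracket -> illegal
(2,2): flips 4 -> legal
(2,5): flips 3 -> legal
(2,6): no bracket -> illegal
(3,0): no bracket -> illegal
(3,5): flips 2 -> legal
(4,0): no bracket -> illegal
(4,1): flips 1 -> legal
(4,5): flips 2 -> legal
(5,1): no bracket -> illegal
(6,4): no bracket -> illegal
(6,5): no bracket -> illegal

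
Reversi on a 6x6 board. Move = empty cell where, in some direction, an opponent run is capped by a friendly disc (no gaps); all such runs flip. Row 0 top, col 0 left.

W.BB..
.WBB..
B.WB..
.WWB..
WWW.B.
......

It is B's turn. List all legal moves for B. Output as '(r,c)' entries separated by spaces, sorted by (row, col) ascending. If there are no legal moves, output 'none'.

(0,1): no bracket -> illegal
(1,0): flips 1 -> legal
(2,1): flips 1 -> legal
(3,0): flips 2 -> legal
(4,3): no bracket -> illegal
(5,0): flips 2 -> legal
(5,1): flips 1 -> legal
(5,2): flips 3 -> legal
(5,3): flips 2 -> legal

Answer: (1,0) (2,1) (3,0) (5,0) (5,1) (5,2) (5,3)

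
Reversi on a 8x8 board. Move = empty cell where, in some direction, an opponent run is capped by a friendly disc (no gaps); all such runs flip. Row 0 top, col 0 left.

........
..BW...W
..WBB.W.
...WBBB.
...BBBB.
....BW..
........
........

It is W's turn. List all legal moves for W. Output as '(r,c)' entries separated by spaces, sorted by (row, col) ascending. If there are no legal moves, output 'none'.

(0,1): no bracket -> illegal
(0,2): flips 1 -> legal
(0,3): no bracket -> illegal
(1,1): flips 1 -> legal
(1,4): no bracket -> illegal
(1,5): flips 1 -> legal
(2,1): no bracket -> illegal
(2,5): flips 4 -> legal
(2,7): no bracket -> illegal
(3,2): no bracket -> illegal
(3,7): flips 4 -> legal
(4,2): no bracket -> illegal
(4,7): no bracket -> illegal
(5,2): no bracket -> illegal
(5,3): flips 4 -> legal
(5,6): flips 2 -> legal
(5,7): flips 3 -> legal
(6,3): no bracket -> illegal
(6,4): no bracket -> illegal
(6,5): no bracket -> illegal

Answer: (0,2) (1,1) (1,5) (2,5) (3,7) (5,3) (5,6) (5,7)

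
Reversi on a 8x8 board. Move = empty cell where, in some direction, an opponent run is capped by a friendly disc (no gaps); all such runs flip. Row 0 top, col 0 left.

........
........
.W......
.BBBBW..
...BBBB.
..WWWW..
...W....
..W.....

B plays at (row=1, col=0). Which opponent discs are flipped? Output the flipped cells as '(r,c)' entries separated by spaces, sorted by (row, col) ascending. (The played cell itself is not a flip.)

Answer: (2,1)

Derivation:
Dir NW: edge -> no flip
Dir N: first cell '.' (not opp) -> no flip
Dir NE: first cell '.' (not opp) -> no flip
Dir W: edge -> no flip
Dir E: first cell '.' (not opp) -> no flip
Dir SW: edge -> no flip
Dir S: first cell '.' (not opp) -> no flip
Dir SE: opp run (2,1) capped by B -> flip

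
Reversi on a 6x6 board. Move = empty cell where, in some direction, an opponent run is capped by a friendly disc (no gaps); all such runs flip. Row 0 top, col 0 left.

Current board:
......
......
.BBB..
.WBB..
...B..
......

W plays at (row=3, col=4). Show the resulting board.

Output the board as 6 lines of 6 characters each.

Answer: ......
......
.BBB..
.WWWW.
...B..
......

Derivation:
Place W at (3,4); scan 8 dirs for brackets.
Dir NW: opp run (2,3), next='.' -> no flip
Dir N: first cell '.' (not opp) -> no flip
Dir NE: first cell '.' (not opp) -> no flip
Dir W: opp run (3,3) (3,2) capped by W -> flip
Dir E: first cell '.' (not opp) -> no flip
Dir SW: opp run (4,3), next='.' -> no flip
Dir S: first cell '.' (not opp) -> no flip
Dir SE: first cell '.' (not opp) -> no flip
All flips: (3,2) (3,3)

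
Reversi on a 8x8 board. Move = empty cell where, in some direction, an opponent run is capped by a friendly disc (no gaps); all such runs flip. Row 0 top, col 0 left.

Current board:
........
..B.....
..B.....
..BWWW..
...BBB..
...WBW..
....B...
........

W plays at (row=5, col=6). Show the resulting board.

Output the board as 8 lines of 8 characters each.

Place W at (5,6); scan 8 dirs for brackets.
Dir NW: opp run (4,5) capped by W -> flip
Dir N: first cell '.' (not opp) -> no flip
Dir NE: first cell '.' (not opp) -> no flip
Dir W: first cell 'W' (not opp) -> no flip
Dir E: first cell '.' (not opp) -> no flip
Dir SW: first cell '.' (not opp) -> no flip
Dir S: first cell '.' (not opp) -> no flip
Dir SE: first cell '.' (not opp) -> no flip
All flips: (4,5)

Answer: ........
..B.....
..B.....
..BWWW..
...BBW..
...WBWW.
....B...
........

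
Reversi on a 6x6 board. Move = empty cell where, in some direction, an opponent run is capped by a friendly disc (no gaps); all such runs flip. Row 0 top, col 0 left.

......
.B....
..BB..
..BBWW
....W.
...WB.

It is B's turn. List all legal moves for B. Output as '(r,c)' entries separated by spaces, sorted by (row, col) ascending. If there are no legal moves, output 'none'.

(2,4): flips 2 -> legal
(2,5): no bracket -> illegal
(4,2): no bracket -> illegal
(4,3): no bracket -> illegal
(4,5): flips 1 -> legal
(5,2): flips 1 -> legal
(5,5): flips 1 -> legal

Answer: (2,4) (4,5) (5,2) (5,5)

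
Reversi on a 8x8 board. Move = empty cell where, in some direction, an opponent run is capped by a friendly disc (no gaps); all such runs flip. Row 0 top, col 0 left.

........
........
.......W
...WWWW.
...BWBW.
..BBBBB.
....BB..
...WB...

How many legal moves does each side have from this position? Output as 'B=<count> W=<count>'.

Answer: B=8 W=7

Derivation:
-- B to move --
(1,6): no bracket -> illegal
(1,7): no bracket -> illegal
(2,2): flips 2 -> legal
(2,3): flips 2 -> legal
(2,4): flips 2 -> legal
(2,5): flips 2 -> legal
(2,6): flips 4 -> legal
(3,2): no bracket -> illegal
(3,7): flips 1 -> legal
(4,2): no bracket -> illegal
(4,7): flips 1 -> legal
(5,7): no bracket -> illegal
(6,2): no bracket -> illegal
(6,3): no bracket -> illegal
(7,2): flips 1 -> legal
B mobility = 8
-- W to move --
(3,2): no bracket -> illegal
(4,1): no bracket -> illegal
(4,2): flips 1 -> legal
(4,7): no bracket -> illegal
(5,1): no bracket -> illegal
(5,7): no bracket -> illegal
(6,1): flips 2 -> legal
(6,2): flips 1 -> legal
(6,3): flips 4 -> legal
(6,6): flips 2 -> legal
(6,7): flips 2 -> legal
(7,5): flips 4 -> legal
(7,6): no bracket -> illegal
W mobility = 7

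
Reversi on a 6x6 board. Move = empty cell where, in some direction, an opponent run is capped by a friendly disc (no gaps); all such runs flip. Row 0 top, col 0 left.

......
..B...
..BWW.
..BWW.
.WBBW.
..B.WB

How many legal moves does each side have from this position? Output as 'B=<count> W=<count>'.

Answer: B=10 W=6

Derivation:
-- B to move --
(1,3): flips 2 -> legal
(1,4): flips 1 -> legal
(1,5): flips 2 -> legal
(2,5): flips 3 -> legal
(3,0): flips 1 -> legal
(3,1): no bracket -> illegal
(3,5): flips 2 -> legal
(4,0): flips 1 -> legal
(4,5): flips 3 -> legal
(5,0): flips 1 -> legal
(5,1): no bracket -> illegal
(5,3): flips 1 -> legal
B mobility = 10
-- W to move --
(0,1): flips 1 -> legal
(0,2): no bracket -> illegal
(0,3): no bracket -> illegal
(1,1): flips 1 -> legal
(1,3): no bracket -> illegal
(2,1): flips 3 -> legal
(3,1): flips 1 -> legal
(4,5): no bracket -> illegal
(5,1): flips 1 -> legal
(5,3): flips 1 -> legal
W mobility = 6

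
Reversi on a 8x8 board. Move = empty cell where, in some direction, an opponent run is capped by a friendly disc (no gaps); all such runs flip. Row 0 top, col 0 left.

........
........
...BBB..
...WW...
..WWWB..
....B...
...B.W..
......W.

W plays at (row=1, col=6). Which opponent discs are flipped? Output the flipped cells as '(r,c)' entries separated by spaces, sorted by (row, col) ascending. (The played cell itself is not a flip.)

Answer: (2,5)

Derivation:
Dir NW: first cell '.' (not opp) -> no flip
Dir N: first cell '.' (not opp) -> no flip
Dir NE: first cell '.' (not opp) -> no flip
Dir W: first cell '.' (not opp) -> no flip
Dir E: first cell '.' (not opp) -> no flip
Dir SW: opp run (2,5) capped by W -> flip
Dir S: first cell '.' (not opp) -> no flip
Dir SE: first cell '.' (not opp) -> no flip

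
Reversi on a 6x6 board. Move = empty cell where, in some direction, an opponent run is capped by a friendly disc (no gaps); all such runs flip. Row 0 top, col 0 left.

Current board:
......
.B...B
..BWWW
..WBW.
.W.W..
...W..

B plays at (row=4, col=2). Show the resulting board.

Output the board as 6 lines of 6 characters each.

Place B at (4,2); scan 8 dirs for brackets.
Dir NW: first cell '.' (not opp) -> no flip
Dir N: opp run (3,2) capped by B -> flip
Dir NE: first cell 'B' (not opp) -> no flip
Dir W: opp run (4,1), next='.' -> no flip
Dir E: opp run (4,3), next='.' -> no flip
Dir SW: first cell '.' (not opp) -> no flip
Dir S: first cell '.' (not opp) -> no flip
Dir SE: opp run (5,3), next=edge -> no flip
All flips: (3,2)

Answer: ......
.B...B
..BWWW
..BBW.
.WBW..
...W..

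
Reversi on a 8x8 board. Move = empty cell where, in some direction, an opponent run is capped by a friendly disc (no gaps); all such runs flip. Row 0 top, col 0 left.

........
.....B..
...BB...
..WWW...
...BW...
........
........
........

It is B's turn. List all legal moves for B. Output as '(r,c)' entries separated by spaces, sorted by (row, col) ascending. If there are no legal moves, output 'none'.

Answer: (2,1) (2,5) (4,1) (4,2) (4,5) (5,4)

Derivation:
(2,1): flips 1 -> legal
(2,2): no bracket -> illegal
(2,5): flips 1 -> legal
(3,1): no bracket -> illegal
(3,5): no bracket -> illegal
(4,1): flips 1 -> legal
(4,2): flips 1 -> legal
(4,5): flips 2 -> legal
(5,3): no bracket -> illegal
(5,4): flips 2 -> legal
(5,5): no bracket -> illegal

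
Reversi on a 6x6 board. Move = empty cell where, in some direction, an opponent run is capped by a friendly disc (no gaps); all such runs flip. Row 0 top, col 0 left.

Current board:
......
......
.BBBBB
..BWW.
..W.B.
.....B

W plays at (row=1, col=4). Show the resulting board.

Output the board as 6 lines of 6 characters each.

Place W at (1,4); scan 8 dirs for brackets.
Dir NW: first cell '.' (not opp) -> no flip
Dir N: first cell '.' (not opp) -> no flip
Dir NE: first cell '.' (not opp) -> no flip
Dir W: first cell '.' (not opp) -> no flip
Dir E: first cell '.' (not opp) -> no flip
Dir SW: opp run (2,3) (3,2), next='.' -> no flip
Dir S: opp run (2,4) capped by W -> flip
Dir SE: opp run (2,5), next=edge -> no flip
All flips: (2,4)

Answer: ......
....W.
.BBBWB
..BWW.
..W.B.
.....B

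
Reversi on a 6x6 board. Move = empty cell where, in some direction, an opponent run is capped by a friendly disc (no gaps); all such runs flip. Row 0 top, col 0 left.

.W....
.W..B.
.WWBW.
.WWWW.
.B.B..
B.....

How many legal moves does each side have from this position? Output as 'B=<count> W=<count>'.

-- B to move --
(0,0): no bracket -> illegal
(0,2): no bracket -> illegal
(1,0): flips 2 -> legal
(1,2): no bracket -> illegal
(1,3): no bracket -> illegal
(1,5): no bracket -> illegal
(2,0): flips 2 -> legal
(2,5): flips 2 -> legal
(3,0): no bracket -> illegal
(3,5): no bracket -> illegal
(4,0): no bracket -> illegal
(4,2): no bracket -> illegal
(4,4): flips 2 -> legal
(4,5): flips 1 -> legal
B mobility = 5
-- W to move --
(0,3): no bracket -> illegal
(0,4): flips 1 -> legal
(0,5): flips 2 -> legal
(1,2): flips 1 -> legal
(1,3): flips 1 -> legal
(1,5): no bracket -> illegal
(2,5): no bracket -> illegal
(3,0): no bracket -> illegal
(4,0): no bracket -> illegal
(4,2): no bracket -> illegal
(4,4): no bracket -> illegal
(5,1): flips 1 -> legal
(5,2): flips 1 -> legal
(5,3): flips 1 -> legal
(5,4): flips 1 -> legal
W mobility = 8

Answer: B=5 W=8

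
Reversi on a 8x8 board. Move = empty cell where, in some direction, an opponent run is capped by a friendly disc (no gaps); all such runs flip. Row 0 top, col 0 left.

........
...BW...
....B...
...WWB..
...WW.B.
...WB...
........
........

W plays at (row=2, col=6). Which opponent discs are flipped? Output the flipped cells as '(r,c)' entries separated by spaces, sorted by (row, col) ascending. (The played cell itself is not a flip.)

Dir NW: first cell '.' (not opp) -> no flip
Dir N: first cell '.' (not opp) -> no flip
Dir NE: first cell '.' (not opp) -> no flip
Dir W: first cell '.' (not opp) -> no flip
Dir E: first cell '.' (not opp) -> no flip
Dir SW: opp run (3,5) capped by W -> flip
Dir S: first cell '.' (not opp) -> no flip
Dir SE: first cell '.' (not opp) -> no flip

Answer: (3,5)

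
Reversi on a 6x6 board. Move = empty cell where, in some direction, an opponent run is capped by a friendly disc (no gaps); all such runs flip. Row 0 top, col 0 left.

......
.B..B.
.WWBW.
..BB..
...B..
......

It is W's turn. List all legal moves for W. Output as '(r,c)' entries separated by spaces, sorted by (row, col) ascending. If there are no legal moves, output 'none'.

(0,0): flips 1 -> legal
(0,1): flips 1 -> legal
(0,2): no bracket -> illegal
(0,3): no bracket -> illegal
(0,4): flips 1 -> legal
(0,5): no bracket -> illegal
(1,0): no bracket -> illegal
(1,2): no bracket -> illegal
(1,3): no bracket -> illegal
(1,5): no bracket -> illegal
(2,0): no bracket -> illegal
(2,5): no bracket -> illegal
(3,1): no bracket -> illegal
(3,4): no bracket -> illegal
(4,1): no bracket -> illegal
(4,2): flips 2 -> legal
(4,4): flips 1 -> legal
(5,2): no bracket -> illegal
(5,3): no bracket -> illegal
(5,4): flips 2 -> legal

Answer: (0,0) (0,1) (0,4) (4,2) (4,4) (5,4)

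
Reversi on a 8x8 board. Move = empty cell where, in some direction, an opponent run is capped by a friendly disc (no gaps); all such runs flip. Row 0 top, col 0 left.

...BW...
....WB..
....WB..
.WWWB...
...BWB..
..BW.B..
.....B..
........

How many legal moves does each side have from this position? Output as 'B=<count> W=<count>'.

Answer: B=9 W=11

Derivation:
-- B to move --
(0,5): flips 1 -> legal
(1,3): flips 1 -> legal
(2,0): no bracket -> illegal
(2,1): flips 1 -> legal
(2,2): flips 2 -> legal
(2,3): flips 2 -> legal
(3,0): flips 3 -> legal
(3,5): no bracket -> illegal
(4,0): no bracket -> illegal
(4,1): no bracket -> illegal
(4,2): flips 2 -> legal
(5,4): flips 2 -> legal
(6,2): no bracket -> illegal
(6,3): flips 1 -> legal
(6,4): no bracket -> illegal
B mobility = 9
-- W to move --
(0,2): flips 1 -> legal
(0,5): no bracket -> illegal
(0,6): flips 1 -> legal
(1,2): no bracket -> illegal
(1,3): no bracket -> illegal
(1,6): flips 1 -> legal
(2,3): no bracket -> illegal
(2,6): flips 2 -> legal
(3,5): flips 1 -> legal
(3,6): flips 1 -> legal
(4,1): no bracket -> illegal
(4,2): flips 1 -> legal
(4,6): flips 1 -> legal
(5,1): flips 1 -> legal
(5,4): flips 1 -> legal
(5,6): no bracket -> illegal
(6,1): no bracket -> illegal
(6,2): no bracket -> illegal
(6,3): no bracket -> illegal
(6,4): no bracket -> illegal
(6,6): flips 1 -> legal
(7,4): no bracket -> illegal
(7,5): no bracket -> illegal
(7,6): no bracket -> illegal
W mobility = 11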